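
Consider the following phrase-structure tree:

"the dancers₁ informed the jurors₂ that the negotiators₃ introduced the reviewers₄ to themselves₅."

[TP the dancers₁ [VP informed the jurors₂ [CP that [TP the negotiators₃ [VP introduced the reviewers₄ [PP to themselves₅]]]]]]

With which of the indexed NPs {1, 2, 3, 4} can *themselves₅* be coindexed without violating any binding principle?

{3, 4}

*themselves* is an anaphor, so Principle A applies: it must be bound in its binding domain.
Binding domain of *themselves₅*: the embedded TP, whose subject is the negotiators₃.
*the dancers₁* c-commands the anaphor but is outside its binding domain → cannot satisfy Principle A.
*the jurors₂* c-commands the anaphor but is outside its binding domain → cannot satisfy Principle A.
*the negotiators₃* c-commands the anaphor within its binding domain → licit binder.
*the reviewers₄* c-commands the anaphor within its binding domain → licit binder.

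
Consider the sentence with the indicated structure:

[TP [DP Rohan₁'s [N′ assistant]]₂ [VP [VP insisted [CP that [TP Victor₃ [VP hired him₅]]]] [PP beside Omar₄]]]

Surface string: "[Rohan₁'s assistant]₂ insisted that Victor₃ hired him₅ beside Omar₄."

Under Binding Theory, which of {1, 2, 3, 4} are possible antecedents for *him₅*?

{1, 2, 4}

*him* is a pronoun, so Principle B applies: it must be free in its binding domain.
Binding domain of *him₅*: the embedded TP, whose subject is Victor₃.
*Rohan₁* and the pronoun do not c-command one another → neither Principle B nor Principle C is at stake; coindexation permitted.
*[Rohan₁'s assistant]₂* c-commands the pronoun but from outside its binding domain, and is not c-commanded by it → coindexation permitted.
*Victor₃* c-commands the pronoun within its binding domain → coindexation would violate Principle B.
*Omar₄* and the pronoun do not c-command one another → neither Principle B nor Principle C is at stake; coindexation permitted.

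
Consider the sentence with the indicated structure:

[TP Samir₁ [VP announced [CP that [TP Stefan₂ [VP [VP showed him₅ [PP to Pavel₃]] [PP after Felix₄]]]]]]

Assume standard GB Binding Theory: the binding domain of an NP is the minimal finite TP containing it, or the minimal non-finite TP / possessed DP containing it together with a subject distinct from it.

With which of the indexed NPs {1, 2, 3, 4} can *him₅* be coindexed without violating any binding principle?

*him* is a pronoun, so Principle B applies: it must be free in its binding domain.
Binding domain of *him₅*: the embedded TP, whose subject is Stefan₂.
*Samir₁* c-commands the pronoun but from outside its binding domain, and is not c-commanded by it → coindexation permitted.
*Stefan₂* c-commands the pronoun within its binding domain → coindexation would violate Principle B.
*Pavel₃*: the pronoun c-commands this R-expression → coindexation would violate Principle C on *Pavel₃*.
*Felix₄* and the pronoun do not c-command one another → neither Principle B nor Principle C is at stake; coindexation permitted.

{1, 4}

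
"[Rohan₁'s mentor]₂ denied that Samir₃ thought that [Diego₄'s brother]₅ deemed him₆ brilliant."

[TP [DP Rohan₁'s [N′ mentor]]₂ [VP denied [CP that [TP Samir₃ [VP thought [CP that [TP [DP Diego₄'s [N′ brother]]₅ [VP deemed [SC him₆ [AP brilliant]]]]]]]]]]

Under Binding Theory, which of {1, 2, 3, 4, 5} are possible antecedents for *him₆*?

{1, 2, 3, 4}

*him* is a pronoun, so Principle B applies: it must be free in its binding domain.
Binding domain of *him₆*: the embedded TP, whose subject is [Diego₄'s brother]₅.
*Rohan₁* and the pronoun do not c-command one another → neither Principle B nor Principle C is at stake; coindexation permitted.
*[Rohan₁'s mentor]₂* c-commands the pronoun but from outside its binding domain, and is not c-commanded by it → coindexation permitted.
*Samir₃* c-commands the pronoun but from outside its binding domain, and is not c-commanded by it → coindexation permitted.
*Diego₄* and the pronoun do not c-command one another → neither Principle B nor Principle C is at stake; coindexation permitted.
*[Diego₄'s brother]₅* c-commands the pronoun within its binding domain → coindexation would violate Principle B.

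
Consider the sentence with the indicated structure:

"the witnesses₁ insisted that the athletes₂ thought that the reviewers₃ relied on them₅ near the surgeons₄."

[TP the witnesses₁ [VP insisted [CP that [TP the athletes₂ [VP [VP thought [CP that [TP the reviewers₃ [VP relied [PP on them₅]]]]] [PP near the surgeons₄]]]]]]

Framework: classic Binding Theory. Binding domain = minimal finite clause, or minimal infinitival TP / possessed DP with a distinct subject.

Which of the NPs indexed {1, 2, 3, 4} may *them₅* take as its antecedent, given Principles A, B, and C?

*them* is a pronoun, so Principle B applies: it must be free in its binding domain.
Binding domain of *them₅*: the embedded TP, whose subject is the reviewers₃.
*the witnesses₁* c-commands the pronoun but from outside its binding domain, and is not c-commanded by it → coindexation permitted.
*the athletes₂* c-commands the pronoun but from outside its binding domain, and is not c-commanded by it → coindexation permitted.
*the reviewers₃* c-commands the pronoun within its binding domain → coindexation would violate Principle B.
*the surgeons₄* and the pronoun do not c-command one another → neither Principle B nor Principle C is at stake; coindexation permitted.

{1, 2, 4}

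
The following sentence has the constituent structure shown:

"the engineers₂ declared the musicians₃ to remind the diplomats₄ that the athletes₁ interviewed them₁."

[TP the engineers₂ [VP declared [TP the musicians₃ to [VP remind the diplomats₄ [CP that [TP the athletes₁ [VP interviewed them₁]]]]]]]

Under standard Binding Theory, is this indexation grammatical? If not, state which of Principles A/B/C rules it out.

Principle B

The two coindexed NPs are *the athletes₁* and *them₁*.
*them₁* is a pronoun. Its binding domain is the embedded TP, whose subject is the athletes₁.
*the athletes₁* c-commands it within that domain and carries the same index.
The pronoun is locally bound → Principle B violation.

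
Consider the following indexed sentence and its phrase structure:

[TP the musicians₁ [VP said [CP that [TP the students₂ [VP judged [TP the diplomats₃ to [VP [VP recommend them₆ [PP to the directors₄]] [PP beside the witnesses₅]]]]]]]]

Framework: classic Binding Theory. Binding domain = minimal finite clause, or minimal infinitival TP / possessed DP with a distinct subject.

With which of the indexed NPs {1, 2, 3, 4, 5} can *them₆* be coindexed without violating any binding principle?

{1, 2, 5}

*them* is a pronoun, so Principle B applies: it must be free in its binding domain.
Binding domain of *them₆*: the embedded TP, whose subject is the diplomats₃.
*the musicians₁* c-commands the pronoun but from outside its binding domain, and is not c-commanded by it → coindexation permitted.
*the students₂* c-commands the pronoun but from outside its binding domain, and is not c-commanded by it → coindexation permitted.
*the diplomats₃* c-commands the pronoun within its binding domain → coindexation would violate Principle B.
*the directors₄*: the pronoun c-commands this R-expression → coindexation would violate Principle C on *the directors₄*.
*the witnesses₅* and the pronoun do not c-command one another → neither Principle B nor Principle C is at stake; coindexation permitted.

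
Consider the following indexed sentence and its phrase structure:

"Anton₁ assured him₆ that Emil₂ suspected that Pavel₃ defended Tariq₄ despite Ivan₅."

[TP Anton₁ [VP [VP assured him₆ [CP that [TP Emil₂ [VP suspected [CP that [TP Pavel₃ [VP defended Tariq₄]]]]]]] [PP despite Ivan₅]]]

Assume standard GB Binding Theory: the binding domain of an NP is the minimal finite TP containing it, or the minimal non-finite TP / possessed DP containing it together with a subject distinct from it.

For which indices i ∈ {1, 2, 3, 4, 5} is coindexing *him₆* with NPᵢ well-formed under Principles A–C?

*him* is a pronoun, so Principle B applies: it must be free in its binding domain.
Binding domain of *him₆*: the matrix TP, whose subject is Anton₁.
*Anton₁* c-commands the pronoun within its binding domain → coindexation would violate Principle B.
*Emil₂*: the pronoun c-commands this R-expression → coindexation would violate Principle C on *Emil₂*.
*Pavel₃*: the pronoun c-commands this R-expression → coindexation would violate Principle C on *Pavel₃*.
*Tariq₄*: the pronoun c-commands this R-expression → coindexation would violate Principle C on *Tariq₄*.
*Ivan₅* and the pronoun do not c-command one another → neither Principle B nor Principle C is at stake; coindexation permitted.

{5}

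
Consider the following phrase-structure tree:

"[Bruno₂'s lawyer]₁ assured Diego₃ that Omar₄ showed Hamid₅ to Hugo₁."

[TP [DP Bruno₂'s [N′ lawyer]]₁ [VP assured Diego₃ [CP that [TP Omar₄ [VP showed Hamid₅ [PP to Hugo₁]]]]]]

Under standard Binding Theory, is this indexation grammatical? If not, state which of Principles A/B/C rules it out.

Principle C

The two coindexed NPs are *[Bruno₂'s lawyer]₁* and *Hugo₁*.
*Hugo₁* is an R-expression. Principle C requires it to be free everywhere.
*[Bruno₂'s lawyer]₁* c-commands it and carries the same index.
The R-expression is bound → Principle C violation.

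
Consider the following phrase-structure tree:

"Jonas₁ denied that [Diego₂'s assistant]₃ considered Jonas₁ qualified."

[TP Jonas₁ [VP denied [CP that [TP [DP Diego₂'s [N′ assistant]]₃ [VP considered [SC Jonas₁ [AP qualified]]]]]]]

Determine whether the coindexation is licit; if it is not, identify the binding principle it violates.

Principle C

The two coindexed NPs are *Jonas₁* (the higher occurrence) and *Jonas₁* (the lower occurrence).
*Jonas₁* (the lower occurrence) is an R-expression. Principle C requires it to be free everywhere.
*Jonas₁* (the higher occurrence) c-commands it and carries the same index.
The R-expression is bound → Principle C violation.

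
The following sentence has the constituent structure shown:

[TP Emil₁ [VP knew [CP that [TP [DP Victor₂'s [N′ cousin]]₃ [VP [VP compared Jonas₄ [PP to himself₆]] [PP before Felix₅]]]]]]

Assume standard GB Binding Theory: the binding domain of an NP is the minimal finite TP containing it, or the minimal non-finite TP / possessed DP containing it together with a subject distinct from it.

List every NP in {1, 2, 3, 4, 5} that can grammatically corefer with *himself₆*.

{3, 4}

*himself* is an anaphor, so Principle A applies: it must be bound in its binding domain.
Binding domain of *himself₆*: the embedded TP, whose subject is [Victor₂'s cousin]₃.
*Emil₁* c-commands the anaphor but is outside its binding domain → cannot satisfy Principle A.
*Victor₂* does not c-command the anaphor → cannot bind it.
*[Victor₂'s cousin]₃* c-commands the anaphor within its binding domain → licit binder.
*Jonas₄* c-commands the anaphor within its binding domain → licit binder.
*Felix₅* does not c-command the anaphor → cannot bind it.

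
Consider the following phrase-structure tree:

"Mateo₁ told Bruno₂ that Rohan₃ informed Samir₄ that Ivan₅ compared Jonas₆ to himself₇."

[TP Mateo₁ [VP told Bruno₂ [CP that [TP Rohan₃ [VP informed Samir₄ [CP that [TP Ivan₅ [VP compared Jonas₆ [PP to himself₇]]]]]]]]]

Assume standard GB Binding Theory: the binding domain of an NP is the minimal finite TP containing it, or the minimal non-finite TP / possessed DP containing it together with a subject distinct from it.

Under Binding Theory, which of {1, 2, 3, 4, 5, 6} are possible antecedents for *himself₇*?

*himself* is an anaphor, so Principle A applies: it must be bound in its binding domain.
Binding domain of *himself₇*: the embedded TP, whose subject is Ivan₅.
*Mateo₁* c-commands the anaphor but is outside its binding domain → cannot satisfy Principle A.
*Bruno₂* c-commands the anaphor but is outside its binding domain → cannot satisfy Principle A.
*Rohan₃* c-commands the anaphor but is outside its binding domain → cannot satisfy Principle A.
*Samir₄* c-commands the anaphor but is outside its binding domain → cannot satisfy Principle A.
*Ivan₅* c-commands the anaphor within its binding domain → licit binder.
*Jonas₆* c-commands the anaphor within its binding domain → licit binder.

{5, 6}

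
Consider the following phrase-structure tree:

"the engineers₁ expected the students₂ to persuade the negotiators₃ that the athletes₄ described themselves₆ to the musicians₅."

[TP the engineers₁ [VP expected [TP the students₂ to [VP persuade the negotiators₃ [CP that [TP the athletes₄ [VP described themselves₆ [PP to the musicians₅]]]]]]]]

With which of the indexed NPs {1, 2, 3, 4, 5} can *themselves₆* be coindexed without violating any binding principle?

*themselves* is an anaphor, so Principle A applies: it must be bound in its binding domain.
Binding domain of *themselves₆*: the embedded TP, whose subject is the athletes₄.
*the engineers₁* c-commands the anaphor but is outside its binding domain → cannot satisfy Principle A.
*the students₂* c-commands the anaphor but is outside its binding domain → cannot satisfy Principle A.
*the negotiators₃* c-commands the anaphor but is outside its binding domain → cannot satisfy Principle A.
*the athletes₄* c-commands the anaphor within its binding domain → licit binder.
*the musicians₅* does not c-command the anaphor → cannot bind it.

{4}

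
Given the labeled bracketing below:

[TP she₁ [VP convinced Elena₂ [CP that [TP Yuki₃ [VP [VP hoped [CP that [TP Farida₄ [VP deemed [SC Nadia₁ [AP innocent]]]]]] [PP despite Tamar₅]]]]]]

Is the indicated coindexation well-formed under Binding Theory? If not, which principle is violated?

The two coindexed NPs are *she₁* and *Nadia₁*.
*Nadia₁* is an R-expression. Principle C requires it to be free everywhere.
*she₁* c-commands it and carries the same index.
The R-expression is bound → Principle C violation.

Principle C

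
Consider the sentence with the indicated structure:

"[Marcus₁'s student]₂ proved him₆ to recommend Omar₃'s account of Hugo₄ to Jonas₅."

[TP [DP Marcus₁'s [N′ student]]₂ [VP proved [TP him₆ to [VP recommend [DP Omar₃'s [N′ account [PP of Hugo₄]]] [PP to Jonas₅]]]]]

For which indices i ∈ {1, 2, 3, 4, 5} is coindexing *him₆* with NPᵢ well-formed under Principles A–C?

*him* is a pronoun, so Principle B applies: it must be free in its binding domain.
Binding domain of *him₆*: the matrix TP, whose subject is [Marcus₁'s student]₂.
*Marcus₁* and the pronoun do not c-command one another → neither Principle B nor Principle C is at stake; coindexation permitted.
*[Marcus₁'s student]₂* c-commands the pronoun within its binding domain → coindexation would violate Principle B.
*Omar₃*: the pronoun c-commands this R-expression → coindexation would violate Principle C on *Omar₃*.
*Hugo₄*: the pronoun c-commands this R-expression → coindexation would violate Principle C on *Hugo₄*.
*Jonas₅*: the pronoun c-commands this R-expression → coindexation would violate Principle C on *Jonas₅*.

{1}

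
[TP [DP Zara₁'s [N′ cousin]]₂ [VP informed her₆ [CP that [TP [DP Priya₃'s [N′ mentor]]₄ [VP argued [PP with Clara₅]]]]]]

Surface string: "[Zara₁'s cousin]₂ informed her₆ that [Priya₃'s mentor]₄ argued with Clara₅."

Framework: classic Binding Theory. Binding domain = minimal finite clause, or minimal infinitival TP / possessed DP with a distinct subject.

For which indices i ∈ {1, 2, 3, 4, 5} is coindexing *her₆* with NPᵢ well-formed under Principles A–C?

*her* is a pronoun, so Principle B applies: it must be free in its binding domain.
Binding domain of *her₆*: the matrix TP, whose subject is [Zara₁'s cousin]₂.
*Zara₁* and the pronoun do not c-command one another → neither Principle B nor Principle C is at stake; coindexation permitted.
*[Zara₁'s cousin]₂* c-commands the pronoun within its binding domain → coindexation would violate Principle B.
*Priya₃*: the pronoun c-commands this R-expression → coindexation would violate Principle C on *Priya₃*.
*[Priya₃'s mentor]₄*: the pronoun c-commands this R-expression → coindexation would violate Principle C on *[Priya₃'s mentor]₄*.
*Clara₅*: the pronoun c-commands this R-expression → coindexation would violate Principle C on *Clara₅*.

{1}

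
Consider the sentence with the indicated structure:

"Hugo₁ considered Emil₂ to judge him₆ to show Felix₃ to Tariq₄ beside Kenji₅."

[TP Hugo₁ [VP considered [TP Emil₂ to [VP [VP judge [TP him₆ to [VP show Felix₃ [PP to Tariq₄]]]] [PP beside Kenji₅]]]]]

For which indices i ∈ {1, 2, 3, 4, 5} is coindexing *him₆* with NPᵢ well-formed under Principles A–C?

{1, 5}

*him* is a pronoun, so Principle B applies: it must be free in its binding domain.
Binding domain of *him₆*: the embedded TP, whose subject is Emil₂.
*Hugo₁* c-commands the pronoun but from outside its binding domain, and is not c-commanded by it → coindexation permitted.
*Emil₂* c-commands the pronoun within its binding domain → coindexation would violate Principle B.
*Felix₃*: the pronoun c-commands this R-expression → coindexation would violate Principle C on *Felix₃*.
*Tariq₄*: the pronoun c-commands this R-expression → coindexation would violate Principle C on *Tariq₄*.
*Kenji₅* and the pronoun do not c-command one another → neither Principle B nor Principle C is at stake; coindexation permitted.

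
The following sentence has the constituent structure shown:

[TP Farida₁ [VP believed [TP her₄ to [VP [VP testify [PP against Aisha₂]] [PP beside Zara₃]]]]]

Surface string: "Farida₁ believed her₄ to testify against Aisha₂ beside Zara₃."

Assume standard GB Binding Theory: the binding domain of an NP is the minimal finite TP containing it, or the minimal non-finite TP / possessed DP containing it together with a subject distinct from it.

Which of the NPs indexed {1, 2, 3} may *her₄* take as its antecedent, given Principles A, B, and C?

none

*her* is a pronoun, so Principle B applies: it must be free in its binding domain.
Binding domain of *her₄*: the matrix TP, whose subject is Farida₁.
*Farida₁* c-commands the pronoun within its binding domain → coindexation would violate Principle B.
*Aisha₂*: the pronoun c-commands this R-expression → coindexation would violate Principle C on *Aisha₂*.
*Zara₃*: the pronoun c-commands this R-expression → coindexation would violate Principle C on *Zara₃*.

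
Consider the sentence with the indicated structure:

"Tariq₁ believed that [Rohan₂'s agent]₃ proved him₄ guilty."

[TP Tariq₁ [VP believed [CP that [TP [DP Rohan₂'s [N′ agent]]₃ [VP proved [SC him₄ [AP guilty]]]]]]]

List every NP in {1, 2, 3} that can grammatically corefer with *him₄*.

*him* is a pronoun, so Principle B applies: it must be free in its binding domain.
Binding domain of *him₄*: the embedded TP, whose subject is [Rohan₂'s agent]₃.
*Tariq₁* c-commands the pronoun but from outside its binding domain, and is not c-commanded by it → coindexation permitted.
*Rohan₂* and the pronoun do not c-command one another → neither Principle B nor Principle C is at stake; coindexation permitted.
*[Rohan₂'s agent]₃* c-commands the pronoun within its binding domain → coindexation would violate Principle B.

{1, 2}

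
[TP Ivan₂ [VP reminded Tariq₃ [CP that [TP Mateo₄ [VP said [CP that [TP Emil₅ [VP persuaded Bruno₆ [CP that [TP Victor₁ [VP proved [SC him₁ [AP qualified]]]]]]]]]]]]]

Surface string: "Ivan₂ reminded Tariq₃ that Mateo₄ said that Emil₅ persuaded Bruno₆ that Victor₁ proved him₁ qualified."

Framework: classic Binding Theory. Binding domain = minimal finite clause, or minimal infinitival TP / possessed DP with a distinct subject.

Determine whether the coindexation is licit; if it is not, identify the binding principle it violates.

The two coindexed NPs are *Victor₁* and *him₁*.
*him₁* is a pronoun. Its binding domain is the embedded TP, whose subject is Victor₁.
*Victor₁* c-commands it within that domain and carries the same index.
The pronoun is locally bound → Principle B violation.

Principle B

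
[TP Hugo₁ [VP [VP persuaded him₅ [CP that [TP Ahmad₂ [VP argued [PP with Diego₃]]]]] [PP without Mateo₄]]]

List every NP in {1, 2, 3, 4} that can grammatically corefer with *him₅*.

*him* is a pronoun, so Principle B applies: it must be free in its binding domain.
Binding domain of *him₅*: the matrix TP, whose subject is Hugo₁.
*Hugo₁* c-commands the pronoun within its binding domain → coindexation would violate Principle B.
*Ahmad₂*: the pronoun c-commands this R-expression → coindexation would violate Principle C on *Ahmad₂*.
*Diego₃*: the pronoun c-commands this R-expression → coindexation would violate Principle C on *Diego₃*.
*Mateo₄* and the pronoun do not c-command one another → neither Principle B nor Principle C is at stake; coindexation permitted.

{4}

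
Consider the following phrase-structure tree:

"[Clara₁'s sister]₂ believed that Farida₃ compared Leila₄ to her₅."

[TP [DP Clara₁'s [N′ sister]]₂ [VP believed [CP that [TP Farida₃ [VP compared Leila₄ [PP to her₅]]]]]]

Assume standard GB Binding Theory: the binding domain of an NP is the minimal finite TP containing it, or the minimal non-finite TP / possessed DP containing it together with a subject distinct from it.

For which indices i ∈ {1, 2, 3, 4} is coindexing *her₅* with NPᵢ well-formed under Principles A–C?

*her* is a pronoun, so Principle B applies: it must be free in its binding domain.
Binding domain of *her₅*: the embedded TP, whose subject is Farida₃.
*Clara₁* and the pronoun do not c-command one another → neither Principle B nor Principle C is at stake; coindexation permitted.
*[Clara₁'s sister]₂* c-commands the pronoun but from outside its binding domain, and is not c-commanded by it → coindexation permitted.
*Farida₃* c-commands the pronoun within its binding domain → coindexation would violate Principle B.
*Leila₄* c-commands the pronoun within its binding domain → coindexation would violate Principle B.

{1, 2}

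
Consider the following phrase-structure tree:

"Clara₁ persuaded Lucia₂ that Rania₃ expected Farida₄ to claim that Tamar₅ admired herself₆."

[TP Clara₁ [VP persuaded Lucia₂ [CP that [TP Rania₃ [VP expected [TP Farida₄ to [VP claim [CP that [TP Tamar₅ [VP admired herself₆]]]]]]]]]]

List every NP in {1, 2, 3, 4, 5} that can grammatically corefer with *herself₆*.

*herself* is an anaphor, so Principle A applies: it must be bound in its binding domain.
Binding domain of *herself₆*: the embedded TP, whose subject is Tamar₅.
*Clara₁* c-commands the anaphor but is outside its binding domain → cannot satisfy Principle A.
*Lucia₂* c-commands the anaphor but is outside its binding domain → cannot satisfy Principle A.
*Rania₃* c-commands the anaphor but is outside its binding domain → cannot satisfy Principle A.
*Farida₄* c-commands the anaphor but is outside its binding domain → cannot satisfy Principle A.
*Tamar₅* c-commands the anaphor within its binding domain → licit binder.

{5}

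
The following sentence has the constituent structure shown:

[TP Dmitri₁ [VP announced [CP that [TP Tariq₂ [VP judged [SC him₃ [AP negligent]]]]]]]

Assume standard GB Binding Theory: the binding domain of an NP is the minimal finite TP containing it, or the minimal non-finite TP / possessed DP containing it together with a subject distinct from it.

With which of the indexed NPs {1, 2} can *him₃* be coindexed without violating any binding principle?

*him* is a pronoun, so Principle B applies: it must be free in its binding domain.
Binding domain of *him₃*: the embedded TP, whose subject is Tariq₂.
*Dmitri₁* c-commands the pronoun but from outside its binding domain, and is not c-commanded by it → coindexation permitted.
*Tariq₂* c-commands the pronoun within its binding domain → coindexation would violate Principle B.

{1}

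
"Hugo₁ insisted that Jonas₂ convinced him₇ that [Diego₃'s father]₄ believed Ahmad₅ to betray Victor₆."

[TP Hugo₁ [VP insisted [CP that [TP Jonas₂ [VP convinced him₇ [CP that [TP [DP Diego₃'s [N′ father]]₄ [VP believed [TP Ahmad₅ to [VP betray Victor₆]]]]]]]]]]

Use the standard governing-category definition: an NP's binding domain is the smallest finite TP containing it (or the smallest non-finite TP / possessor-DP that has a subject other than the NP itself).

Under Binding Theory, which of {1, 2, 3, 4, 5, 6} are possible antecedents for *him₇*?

{1}

*him* is a pronoun, so Principle B applies: it must be free in its binding domain.
Binding domain of *him₇*: the embedded TP, whose subject is Jonas₂.
*Hugo₁* c-commands the pronoun but from outside its binding domain, and is not c-commanded by it → coindexation permitted.
*Jonas₂* c-commands the pronoun within its binding domain → coindexation would violate Principle B.
*Diego₃*: the pronoun c-commands this R-expression → coindexation would violate Principle C on *Diego₃*.
*[Diego₃'s father]₄*: the pronoun c-commands this R-expression → coindexation would violate Principle C on *[Diego₃'s father]₄*.
*Ahmad₅*: the pronoun c-commands this R-expression → coindexation would violate Principle C on *Ahmad₅*.
*Victor₆*: the pronoun c-commands this R-expression → coindexation would violate Principle C on *Victor₆*.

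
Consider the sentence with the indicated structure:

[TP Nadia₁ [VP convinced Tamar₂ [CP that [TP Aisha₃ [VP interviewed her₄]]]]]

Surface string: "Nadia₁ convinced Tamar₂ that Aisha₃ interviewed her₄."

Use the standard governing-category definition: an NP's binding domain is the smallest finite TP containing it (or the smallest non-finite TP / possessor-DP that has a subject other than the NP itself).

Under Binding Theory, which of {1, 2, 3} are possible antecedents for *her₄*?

{1, 2}

*her* is a pronoun, so Principle B applies: it must be free in its binding domain.
Binding domain of *her₄*: the embedded TP, whose subject is Aisha₃.
*Nadia₁* c-commands the pronoun but from outside its binding domain, and is not c-commanded by it → coindexation permitted.
*Tamar₂* c-commands the pronoun but from outside its binding domain, and is not c-commanded by it → coindexation permitted.
*Aisha₃* c-commands the pronoun within its binding domain → coindexation would violate Principle B.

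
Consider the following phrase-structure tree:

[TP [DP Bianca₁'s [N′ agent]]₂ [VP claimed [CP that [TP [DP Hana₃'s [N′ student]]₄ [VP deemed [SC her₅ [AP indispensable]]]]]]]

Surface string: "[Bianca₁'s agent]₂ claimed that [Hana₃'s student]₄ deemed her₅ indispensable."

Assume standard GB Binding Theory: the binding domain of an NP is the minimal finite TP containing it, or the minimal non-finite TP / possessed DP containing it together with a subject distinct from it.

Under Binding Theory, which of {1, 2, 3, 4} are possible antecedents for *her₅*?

*her* is a pronoun, so Principle B applies: it must be free in its binding domain.
Binding domain of *her₅*: the embedded TP, whose subject is [Hana₃'s student]₄.
*Bianca₁* and the pronoun do not c-command one another → neither Principle B nor Principle C is at stake; coindexation permitted.
*[Bianca₁'s agent]₂* c-commands the pronoun but from outside its binding domain, and is not c-commanded by it → coindexation permitted.
*Hana₃* and the pronoun do not c-command one another → neither Principle B nor Principle C is at stake; coindexation permitted.
*[Hana₃'s student]₄* c-commands the pronoun within its binding domain → coindexation would violate Principle B.

{1, 2, 3}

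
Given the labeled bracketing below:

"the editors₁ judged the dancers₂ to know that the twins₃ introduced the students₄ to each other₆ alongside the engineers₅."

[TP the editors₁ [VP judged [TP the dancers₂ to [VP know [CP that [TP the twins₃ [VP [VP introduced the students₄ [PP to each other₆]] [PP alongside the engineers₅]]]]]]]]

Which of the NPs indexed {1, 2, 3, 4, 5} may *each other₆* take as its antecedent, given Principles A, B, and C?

{3, 4}

*each other* is an anaphor, so Principle A applies: it must be bound in its binding domain.
Binding domain of *each other₆*: the embedded TP, whose subject is the twins₃.
*the editors₁* c-commands the anaphor but is outside its binding domain → cannot satisfy Principle A.
*the dancers₂* c-commands the anaphor but is outside its binding domain → cannot satisfy Principle A.
*the twins₃* c-commands the anaphor within its binding domain → licit binder.
*the students₄* c-commands the anaphor within its binding domain → licit binder.
*the engineers₅* does not c-command the anaphor → cannot bind it.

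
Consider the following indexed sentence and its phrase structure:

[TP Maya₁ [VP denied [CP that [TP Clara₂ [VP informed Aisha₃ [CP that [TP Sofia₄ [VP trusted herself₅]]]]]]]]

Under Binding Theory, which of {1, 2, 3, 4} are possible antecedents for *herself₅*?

{4}

*herself* is an anaphor, so Principle A applies: it must be bound in its binding domain.
Binding domain of *herself₅*: the embedded TP, whose subject is Sofia₄.
*Maya₁* c-commands the anaphor but is outside its binding domain → cannot satisfy Principle A.
*Clara₂* c-commands the anaphor but is outside its binding domain → cannot satisfy Principle A.
*Aisha₃* c-commands the anaphor but is outside its binding domain → cannot satisfy Principle A.
*Sofia₄* c-commands the anaphor within its binding domain → licit binder.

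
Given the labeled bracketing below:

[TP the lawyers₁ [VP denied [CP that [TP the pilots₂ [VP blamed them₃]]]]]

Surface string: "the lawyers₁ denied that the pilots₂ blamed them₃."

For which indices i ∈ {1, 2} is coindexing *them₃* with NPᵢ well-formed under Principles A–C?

{1}

*them* is a pronoun, so Principle B applies: it must be free in its binding domain.
Binding domain of *them₃*: the embedded TP, whose subject is the pilots₂.
*the lawyers₁* c-commands the pronoun but from outside its binding domain, and is not c-commanded by it → coindexation permitted.
*the pilots₂* c-commands the pronoun within its binding domain → coindexation would violate Principle B.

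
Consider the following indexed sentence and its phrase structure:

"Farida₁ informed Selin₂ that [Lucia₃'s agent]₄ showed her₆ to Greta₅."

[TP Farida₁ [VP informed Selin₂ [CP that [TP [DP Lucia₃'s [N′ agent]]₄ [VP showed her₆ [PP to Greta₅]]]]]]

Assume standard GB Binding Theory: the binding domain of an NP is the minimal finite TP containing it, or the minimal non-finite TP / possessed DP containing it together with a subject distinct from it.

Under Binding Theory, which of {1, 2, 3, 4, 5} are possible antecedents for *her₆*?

{1, 2, 3}

*her* is a pronoun, so Principle B applies: it must be free in its binding domain.
Binding domain of *her₆*: the embedded TP, whose subject is [Lucia₃'s agent]₄.
*Farida₁* c-commands the pronoun but from outside its binding domain, and is not c-commanded by it → coindexation permitted.
*Selin₂* c-commands the pronoun but from outside its binding domain, and is not c-commanded by it → coindexation permitted.
*Lucia₃* and the pronoun do not c-command one another → neither Principle B nor Principle C is at stake; coindexation permitted.
*[Lucia₃'s agent]₄* c-commands the pronoun within its binding domain → coindexation would violate Principle B.
*Greta₅*: the pronoun c-commands this R-expression → coindexation would violate Principle C on *Greta₅*.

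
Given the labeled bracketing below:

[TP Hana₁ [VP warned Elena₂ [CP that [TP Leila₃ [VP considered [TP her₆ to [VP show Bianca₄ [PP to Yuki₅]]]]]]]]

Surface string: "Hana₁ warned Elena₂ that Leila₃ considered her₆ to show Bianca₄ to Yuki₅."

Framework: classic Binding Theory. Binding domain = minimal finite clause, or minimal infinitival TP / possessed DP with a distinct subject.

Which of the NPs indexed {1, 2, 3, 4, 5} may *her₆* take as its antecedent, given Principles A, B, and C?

*her* is a pronoun, so Principle B applies: it must be free in its binding domain.
Binding domain of *her₆*: the embedded TP, whose subject is Leila₃.
*Hana₁* c-commands the pronoun but from outside its binding domain, and is not c-commanded by it → coindexation permitted.
*Elena₂* c-commands the pronoun but from outside its binding domain, and is not c-commanded by it → coindexation permitted.
*Leila₃* c-commands the pronoun within its binding domain → coindexation would violate Principle B.
*Bianca₄*: the pronoun c-commands this R-expression → coindexation would violate Principle C on *Bianca₄*.
*Yuki₅*: the pronoun c-commands this R-expression → coindexation would violate Principle C on *Yuki₅*.

{1, 2}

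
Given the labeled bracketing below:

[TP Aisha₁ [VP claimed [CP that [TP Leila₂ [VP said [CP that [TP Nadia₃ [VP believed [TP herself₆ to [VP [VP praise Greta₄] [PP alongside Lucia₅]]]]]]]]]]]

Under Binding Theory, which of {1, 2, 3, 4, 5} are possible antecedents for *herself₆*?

{3}

*herself* is an anaphor, so Principle A applies: it must be bound in its binding domain.
Binding domain of *herself₆*: the embedded TP, whose subject is Nadia₃.
*Aisha₁* c-commands the anaphor but is outside its binding domain → cannot satisfy Principle A.
*Leila₂* c-commands the anaphor but is outside its binding domain → cannot satisfy Principle A.
*Nadia₃* c-commands the anaphor within its binding domain → licit binder.
*Greta₄* does not c-command the anaphor → cannot bind it.
*Lucia₅* does not c-command the anaphor → cannot bind it.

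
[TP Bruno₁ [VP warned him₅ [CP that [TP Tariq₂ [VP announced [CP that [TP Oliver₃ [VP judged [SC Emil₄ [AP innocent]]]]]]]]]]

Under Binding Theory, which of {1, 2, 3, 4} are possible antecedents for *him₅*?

none

*him* is a pronoun, so Principle B applies: it must be free in its binding domain.
Binding domain of *him₅*: the matrix TP, whose subject is Bruno₁.
*Bruno₁* c-commands the pronoun within its binding domain → coindexation would violate Principle B.
*Tariq₂*: the pronoun c-commands this R-expression → coindexation would violate Principle C on *Tariq₂*.
*Oliver₃*: the pronoun c-commands this R-expression → coindexation would violate Principle C on *Oliver₃*.
*Emil₄*: the pronoun c-commands this R-expression → coindexation would violate Principle C on *Emil₄*.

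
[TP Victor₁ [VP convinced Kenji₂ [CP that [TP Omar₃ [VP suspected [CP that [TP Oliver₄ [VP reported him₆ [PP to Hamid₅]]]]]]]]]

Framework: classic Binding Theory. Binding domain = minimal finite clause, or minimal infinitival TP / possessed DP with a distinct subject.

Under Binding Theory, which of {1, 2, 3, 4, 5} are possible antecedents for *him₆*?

{1, 2, 3}

*him* is a pronoun, so Principle B applies: it must be free in its binding domain.
Binding domain of *him₆*: the embedded TP, whose subject is Oliver₄.
*Victor₁* c-commands the pronoun but from outside its binding domain, and is not c-commanded by it → coindexation permitted.
*Kenji₂* c-commands the pronoun but from outside its binding domain, and is not c-commanded by it → coindexation permitted.
*Omar₃* c-commands the pronoun but from outside its binding domain, and is not c-commanded by it → coindexation permitted.
*Oliver₄* c-commands the pronoun within its binding domain → coindexation would violate Principle B.
*Hamid₅*: the pronoun c-commands this R-expression → coindexation would violate Principle C on *Hamid₅*.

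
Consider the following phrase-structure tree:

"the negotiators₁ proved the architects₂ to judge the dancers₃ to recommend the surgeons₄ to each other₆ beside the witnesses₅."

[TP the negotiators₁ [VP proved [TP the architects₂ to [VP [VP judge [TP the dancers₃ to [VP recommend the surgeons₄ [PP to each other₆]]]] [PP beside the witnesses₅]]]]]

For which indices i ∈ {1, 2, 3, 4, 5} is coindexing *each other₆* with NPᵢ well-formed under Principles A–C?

*each other* is an anaphor, so Principle A applies: it must be bound in its binding domain.
Binding domain of *each other₆*: the embedded TP, whose subject is the dancers₃.
*the negotiators₁* c-commands the anaphor but is outside its binding domain → cannot satisfy Principle A.
*the architects₂* c-commands the anaphor but is outside its binding domain → cannot satisfy Principle A.
*the dancers₃* c-commands the anaphor within its binding domain → licit binder.
*the surgeons₄* c-commands the anaphor within its binding domain → licit binder.
*the witnesses₅* does not c-command the anaphor → cannot bind it.

{3, 4}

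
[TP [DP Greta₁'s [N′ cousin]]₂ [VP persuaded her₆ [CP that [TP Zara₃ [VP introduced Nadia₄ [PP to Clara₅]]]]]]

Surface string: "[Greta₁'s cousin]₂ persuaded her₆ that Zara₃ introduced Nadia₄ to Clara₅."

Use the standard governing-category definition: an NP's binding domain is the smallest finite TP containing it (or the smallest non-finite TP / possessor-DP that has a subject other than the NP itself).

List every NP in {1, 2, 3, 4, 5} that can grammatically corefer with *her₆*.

*her* is a pronoun, so Principle B applies: it must be free in its binding domain.
Binding domain of *her₆*: the matrix TP, whose subject is [Greta₁'s cousin]₂.
*Greta₁* and the pronoun do not c-command one another → neither Principle B nor Principle C is at stake; coindexation permitted.
*[Greta₁'s cousin]₂* c-commands the pronoun within its binding domain → coindexation would violate Principle B.
*Zara₃*: the pronoun c-commands this R-expression → coindexation would violate Principle C on *Zara₃*.
*Nadia₄*: the pronoun c-commands this R-expression → coindexation would violate Principle C on *Nadia₄*.
*Clara₅*: the pronoun c-commands this R-expression → coindexation would violate Principle C on *Clara₅*.

{1}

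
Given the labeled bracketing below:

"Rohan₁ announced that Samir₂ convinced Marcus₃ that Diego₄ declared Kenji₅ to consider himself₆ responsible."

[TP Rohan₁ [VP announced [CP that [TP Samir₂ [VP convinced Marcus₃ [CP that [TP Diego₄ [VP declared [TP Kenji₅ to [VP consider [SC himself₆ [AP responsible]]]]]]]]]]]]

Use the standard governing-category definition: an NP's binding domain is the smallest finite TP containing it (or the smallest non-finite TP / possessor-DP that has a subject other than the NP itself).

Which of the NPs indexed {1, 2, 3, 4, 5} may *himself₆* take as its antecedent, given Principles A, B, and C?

*himself* is an anaphor, so Principle A applies: it must be bound in its binding domain.
Binding domain of *himself₆*: the embedded TP, whose subject is Kenji₅.
*Rohan₁* c-commands the anaphor but is outside its binding domain → cannot satisfy Principle A.
*Samir₂* c-commands the anaphor but is outside its binding domain → cannot satisfy Principle A.
*Marcus₃* c-commands the anaphor but is outside its binding domain → cannot satisfy Principle A.
*Diego₄* c-commands the anaphor but is outside its binding domain → cannot satisfy Principle A.
*Kenji₅* c-commands the anaphor within its binding domain → licit binder.

{5}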